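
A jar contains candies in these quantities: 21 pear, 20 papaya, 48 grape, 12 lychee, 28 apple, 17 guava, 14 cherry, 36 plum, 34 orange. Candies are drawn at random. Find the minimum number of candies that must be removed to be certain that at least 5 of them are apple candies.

In the worst case for collecting apple candies, every non-apple candy comes out first.
There are 21 + 20 + 48 + 12 + 17 + 14 + 36 + 34 = 202 non-apple candies altogether.
After those, each further candy must be apple, so 202 + 5 = 207 draws guarantee 5 apple candies.

207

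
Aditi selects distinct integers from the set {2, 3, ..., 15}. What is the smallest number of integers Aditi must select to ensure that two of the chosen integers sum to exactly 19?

9

A set avoiding the sum 19 can contain at most one of each pair {x, 19−x}, plus the 2 elements whose complement lies outside the range.
The integers 2, …, 9 (8 of them) are such a set: any two sum to at least 2+3 = 5 and at most 8+9 = 17 < 19.
Pigeonhole: any 9th integer completes one of the 6 pairs, so 9 choices force a sum of 19.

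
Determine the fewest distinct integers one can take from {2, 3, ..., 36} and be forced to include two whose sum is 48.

24

Group the elements by complementary pair {x, 48−x}: {12,36}, {13,35}, {14,34}, …, giving 12 two-element pairs, the single value 24 (it cannot pair with itself since the integers are distinct), and 10 integers whose partner 48−x falls outside [2,36].
By pigeonhole, treating each of those 23 groups as a pigeonhole, one can pick one integer per group — 23 integers — with no two summing to 48.
The 24th integer lands in an occupied pair, forcing a sum of 48.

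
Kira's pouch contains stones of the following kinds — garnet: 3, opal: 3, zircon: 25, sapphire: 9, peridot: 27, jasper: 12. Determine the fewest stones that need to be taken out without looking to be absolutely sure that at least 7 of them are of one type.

An adversary could hand out at most 6 stones per type (garnet, opal run out sooner): 3 + 3 + 6 + 6 + 6 + 6 = 30 stones and still no type has 7.
Pigeonhole: one more stone lands in a type already at 6, so 31 draws are enough and 30 are not.

31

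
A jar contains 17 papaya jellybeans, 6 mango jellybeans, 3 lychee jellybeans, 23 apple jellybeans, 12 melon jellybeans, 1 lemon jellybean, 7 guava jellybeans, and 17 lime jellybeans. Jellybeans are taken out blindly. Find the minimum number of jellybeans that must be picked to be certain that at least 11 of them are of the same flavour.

An adversary could hand out at most 10 jellybeans per flavour (4 flavours run out sooner): 10 + 6 + 3 + 10 + 10 + 1 + 7 + 10 = 57 jellybeans and still no flavour has 11.
By pigeonhole, one more jellybean lands in a flavour already at 10, so 58 draws are enough and 57 are not.

58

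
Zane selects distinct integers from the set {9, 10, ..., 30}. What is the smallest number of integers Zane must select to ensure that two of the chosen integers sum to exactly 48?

17

Group the elements by complementary pair {x, 48−x}: {18,30}, {19,29}, {20,28}, …, giving 6 two-element pairs, the single value 24 (it cannot pair with itself since the integers are distinct), and 9 integers whose partner 48−x falls outside [9,30].
Treating each of those 16 groups as a pigeonhole, one can pick one integer per group — 16 integers — with no two summing to 48.
The 17th integer lands in an occupied pair, forcing a sum of 48.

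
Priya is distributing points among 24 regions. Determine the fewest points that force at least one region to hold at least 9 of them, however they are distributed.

193

With 192 points one could put exactly 8 in each of the 24 regions, and no region would reach 9.
By pigeonhole, one more point must land in a region that already has 8, giving it 9.
So 24 × 8 + 1 = 193 points are required.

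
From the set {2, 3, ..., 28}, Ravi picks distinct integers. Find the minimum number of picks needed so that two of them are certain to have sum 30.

15

Two chosen integers sum to 30 exactly when both halves of some pair {x, 30−x} with 2 ≤ x ≤ 30−x ≤ 28 are chosen — 13 such pairs.
The remaining 1 element (those with no distinct partner in range) can never complete a 30-sum, so the worst case takes all of them and one from each pair: 1 + 13 = 14.
The 15th integer has to be the second member of some pair, so 14 + 1 = 15.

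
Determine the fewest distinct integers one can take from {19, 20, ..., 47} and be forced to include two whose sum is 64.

Group the elements by complementary pair {x, 64−x}: {19,45}, {20,44}, {21,43}, …, giving 13 two-element pairs, the single value 32 (it cannot pair with itself since the integers are distinct), and 2 integers whose partner 64−x falls outside [19,47].
Treating each of those 16 groups as a pigeonhole, one can pick one integer per group — 16 integers — with no two summing to 64.
The 17th integer lands in an occupied pair, forcing a sum of 64.

17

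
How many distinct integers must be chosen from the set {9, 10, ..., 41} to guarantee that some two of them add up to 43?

21

Two chosen integers sum to 43 exactly when both halves of some pair {x, 43−x} with 9 ≤ x ≤ 43−x ≤ 34 are chosen — 13 such pairs.
The remaining 7 elements (those with no distinct partner in range) can never complete a 43-sum, so the worst case takes all of them and one from each pair: 7 + 13 = 20.
The 21st integer has to be the second member of some pair, so 20 + 1 = 21.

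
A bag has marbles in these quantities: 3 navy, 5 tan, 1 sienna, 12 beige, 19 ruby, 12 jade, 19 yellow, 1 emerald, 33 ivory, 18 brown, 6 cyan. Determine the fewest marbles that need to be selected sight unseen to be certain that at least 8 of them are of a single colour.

By pigeonhole, put each drawn marble into a box by colour. The largest draw with every box below 8 takes min(count, 7) from each colour; colours with fewer than 7 contribute all they have.
Σ min(cᵢ, 7) = 3 + 5 + 1 + 7 + 7 + 7 + 7 + 1 + 7 + 7 + 6 = 58.
Draw number 58 + 1 = 59 must push one box to 8.

59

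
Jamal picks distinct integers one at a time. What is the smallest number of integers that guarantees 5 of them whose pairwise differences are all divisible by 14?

57

Integers whose pairwise differences are multiples of 14 are exactly those sharing a remainder mod 14. By pigeonhole, the 14 residue classes mod 14 are the pigeonholes.
With 56 integers one could put 4 in each residue class and have no class reach 5.
The 57th integer pushes some class to 5, so 14·4 + 1 = 57.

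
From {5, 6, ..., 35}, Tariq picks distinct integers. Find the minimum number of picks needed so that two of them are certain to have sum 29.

Two chosen integers sum to 29 exactly when both halves of some pair {x, 29−x} with 5 ≤ x ≤ 29−x ≤ 24 are chosen — 10 such pairs.
The remaining 11 elements (those with no distinct partner in range) can never complete a 29-sum, so the worst case takes all of them and one from each pair: 11 + 10 = 21.
The 22nd integer has to be the second member of some pair, so 21 + 1 = 22.

22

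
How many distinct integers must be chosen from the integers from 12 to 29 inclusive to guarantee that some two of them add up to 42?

Group the elements by complementary pair {x, 42−x}: {13,29}, {14,28}, {15,27}, …, giving 8 two-element pairs, the single value 21 (it cannot pair with itself since the integers are distinct), and 1 integer whose partner 42−x falls outside [12,29].
Treating each of those 10 groups as a pigeonhole, one can pick one integer per group — 10 integers — with no two summing to 42.
The 11th integer lands in an occupied pair, forcing a sum of 42.

11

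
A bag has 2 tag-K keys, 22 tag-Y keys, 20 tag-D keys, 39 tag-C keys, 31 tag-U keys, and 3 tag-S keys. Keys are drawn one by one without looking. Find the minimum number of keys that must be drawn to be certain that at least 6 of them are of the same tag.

An adversary could hand out at most 5 keys per tag (tag-K, tag-S run out sooner): 2 + 5 + 5 + 5 + 5 + 3 = 25 keys and still no tag has 6.
By pigeonhole, one more key lands in a tag already at 5, so 26 draws are enough and 25 are not.

26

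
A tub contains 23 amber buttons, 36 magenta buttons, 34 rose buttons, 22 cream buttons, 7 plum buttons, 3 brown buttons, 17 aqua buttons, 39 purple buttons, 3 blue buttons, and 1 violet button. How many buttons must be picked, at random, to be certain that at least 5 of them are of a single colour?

An adversary could hand out at most 4 buttons per colour (brown, blue, violet run out sooner): 4 + 4 + 4 + 4 + 4 + 3 + 4 + 4 + 3 + 1 = 35 buttons and still no colour has 5.
Pigeonhole: one more button lands in a colour already at 4, so 36 draws are enough and 35 are not.

36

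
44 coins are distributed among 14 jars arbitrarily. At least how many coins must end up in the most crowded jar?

4

Pigeonhole: the 14 jars are the holes and the 44 coins are the pigeons.
If every jar held at most 3 coins, the total would be at most 14 × 3 = 42, which is less than 44.
So some jar holds at least ⌈44/14⌉ = 4 coins.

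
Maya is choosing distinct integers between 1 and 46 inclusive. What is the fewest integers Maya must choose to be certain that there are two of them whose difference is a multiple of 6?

Integers whose pairwise differences are multiples of 6 are exactly those sharing a remainder mod 6. By the pigeonhole principle, the 6 residue classes mod 6 are the pigeonholes.
With 6 integers one could put 1 in each residue class and have no class reach 2.
The 7th integer pushes some class to 2, so 6·1 + 1 = 7.

7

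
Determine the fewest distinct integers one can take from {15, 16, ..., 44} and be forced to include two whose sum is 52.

20

A set avoiding the sum 52 can contain at most one of each pair {x, 52−x}, plus the 8 elements whose complement lies outside the range or equal to its own complement.
The integers 26, …, 44 (19 of them) are such a set: any two sum to at least 26+27 = 53 > 52.
Pigeonhole: any 20th integer completes one of the 11 pairs, so 20 choices force a sum of 52.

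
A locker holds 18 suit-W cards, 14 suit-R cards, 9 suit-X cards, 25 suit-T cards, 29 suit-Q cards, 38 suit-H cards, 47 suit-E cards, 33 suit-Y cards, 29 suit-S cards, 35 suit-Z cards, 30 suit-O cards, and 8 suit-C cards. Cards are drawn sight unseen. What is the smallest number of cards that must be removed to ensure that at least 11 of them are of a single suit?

Put each drawn card into a box by suit. The largest draw with every box below 11 takes min(count, 10) from each suit; suits with fewer than 10 contribute all they have.
Σ min(cᵢ, 10) = 10 + 10 + 9 + 10 + 10 + 10 + 10 + 10 + 10 + 10 + 10 + 8 = 117.
Draw number 117 + 1 = 118 must push one box to 11.

118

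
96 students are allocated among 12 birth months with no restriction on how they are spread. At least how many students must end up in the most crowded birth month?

8

The 12 birth months are the holes and the 96 students are the pigeons.
If every birth month held at most 7 students, the total would be at most 12 × 7 = 84, which is less than 96.
So some birth month holds at least ⌈96/12⌉ = 8 students.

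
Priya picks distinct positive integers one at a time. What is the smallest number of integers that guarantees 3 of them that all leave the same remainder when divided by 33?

67

Pigeonhole: the 33 residue classes mod 33 are the pigeonholes.
With 66 integers one could put 2 in each residue class and have no class reach 3.
The 67th integer pushes some class to 3, so 33·2 + 1 = 67.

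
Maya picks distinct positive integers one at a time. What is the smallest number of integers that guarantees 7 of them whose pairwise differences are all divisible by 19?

115

Integers whose pairwise differences are multiples of 19 are exactly those sharing a remainder mod 19. The 19 residue classes mod 19 are the pigeonholes.
With 114 integers one could put 6 in each residue class and have no class reach 7.
The 115th integer pushes some class to 7, so 19·6 + 1 = 115.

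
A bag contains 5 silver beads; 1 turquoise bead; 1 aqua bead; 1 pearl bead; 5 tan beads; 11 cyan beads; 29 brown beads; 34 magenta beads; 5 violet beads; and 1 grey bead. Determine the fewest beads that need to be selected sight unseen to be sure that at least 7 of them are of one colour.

38

By the pigeonhole principle, the 10 colours are the holes; the beads drawn are the pigeons.
To avoid 7 of any one colour, the worst case takes at most 6 of each colour, or every bead of a colour that has fewer than 6.
That gives 5 + 1 + 1 + 1 + 5 + 6 + 6 + 6 + 5 + 1 = 37 beads with no colour reaching 7.
The next bead forces some colour to 7, so 37 + 1 = 38.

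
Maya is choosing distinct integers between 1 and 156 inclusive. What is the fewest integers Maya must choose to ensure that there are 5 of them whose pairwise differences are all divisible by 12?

Integers whose pairwise differences are multiples of 12 are exactly those sharing a remainder mod 12. Pigeonhole: the 12 residue classes mod 12 are the pigeonholes.
With 48 integers one could put 4 in each residue class and have no class reach 5.
The 49th integer pushes some class to 5, so 12·4 + 1 = 49.

49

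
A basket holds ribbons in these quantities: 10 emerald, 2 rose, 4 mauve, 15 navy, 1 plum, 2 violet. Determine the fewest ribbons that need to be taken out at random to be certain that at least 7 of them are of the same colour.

Put each drawn ribbon into a box by colour. The largest draw with every box below 7 takes min(count, 6) from each colour; colours with fewer than 6 contribute all they have.
Σ min(cᵢ, 6) = 6 + 2 + 4 + 6 + 1 + 2 = 21.
Draw number 21 + 1 = 22 must push one box to 7.

22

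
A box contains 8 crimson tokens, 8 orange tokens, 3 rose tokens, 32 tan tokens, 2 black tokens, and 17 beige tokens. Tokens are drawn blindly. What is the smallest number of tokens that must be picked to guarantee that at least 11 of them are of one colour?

42

The 6 colours are the holes; the tokens drawn are the pigeons.
To avoid 11 of any one colour, the worst case takes at most 10 of each colour, or every token of a colour that has fewer than 10.
That gives 8 + 8 + 3 + 10 + 2 + 10 = 41 tokens with no colour reaching 11.
The next token forces some colour to 11, so 41 + 1 = 42.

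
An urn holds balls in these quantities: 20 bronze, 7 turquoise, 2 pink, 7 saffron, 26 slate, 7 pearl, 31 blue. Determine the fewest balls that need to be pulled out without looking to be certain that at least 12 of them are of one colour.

57

The 7 colours are the holes; the balls drawn are the pigeons.
To avoid 12 of any one colour, the worst case takes at most 11 of each colour, or every ball of a colour that has fewer than 11.
That gives 11 + 7 + 2 + 7 + 11 + 7 + 11 = 56 balls with no colour reaching 12.
The next ball forces some colour to 12, so 56 + 1 = 57.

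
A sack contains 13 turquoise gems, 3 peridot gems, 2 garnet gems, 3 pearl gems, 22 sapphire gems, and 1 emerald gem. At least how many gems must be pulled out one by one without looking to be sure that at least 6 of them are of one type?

20

An adversary could hand out at most 5 gems per type (4 types run out sooner): 5 + 3 + 2 + 3 + 5 + 1 = 19 gems and still no type has 6.
One more gem lands in a type already at 5, so 20 draws are enough and 19 are not.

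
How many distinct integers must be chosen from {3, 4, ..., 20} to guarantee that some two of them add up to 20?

12

Group the elements by complementary pair {x, 20−x}: {3,17}, {4,16}, {5,15}, …, giving 7 two-element pairs, the single value 10 (it cannot pair with itself since the integers are distinct), and 3 integers whose partner 20−x falls outside [3,20].
Pigeonhole: treating each of those 11 groups as a pigeonhole, one can pick one integer per group — 11 integers — with no two summing to 20.
The 12th integer lands in an occupied pair, forcing a sum of 20.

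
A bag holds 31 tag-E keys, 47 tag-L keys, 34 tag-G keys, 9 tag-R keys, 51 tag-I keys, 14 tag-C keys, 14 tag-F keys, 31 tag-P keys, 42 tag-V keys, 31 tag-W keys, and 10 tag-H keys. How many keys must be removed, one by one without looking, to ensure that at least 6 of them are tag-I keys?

269

In the worst case for collecting tag-I keys, every non-tag-I key comes out first.
There are 31 + 47 + 34 + 9 + 14 + 14 + 31 + 42 + 31 + 10 = 263 non-tag-I keys altogether.
After those, each further key must be tag-I, so 263 + 6 = 269 draws guarantee 6 tag-I keys.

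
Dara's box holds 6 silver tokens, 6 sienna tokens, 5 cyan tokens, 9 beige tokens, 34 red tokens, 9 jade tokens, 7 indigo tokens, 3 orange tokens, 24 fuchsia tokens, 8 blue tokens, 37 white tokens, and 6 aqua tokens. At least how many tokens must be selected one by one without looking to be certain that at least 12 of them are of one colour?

93

The 12 colours are the holes; the tokens drawn are the pigeons.
To avoid 12 of any one colour, the worst case takes at most 11 of each colour, or every token of a colour that has fewer than 11.
That gives 6 + 6 + 5 + 9 + 11 + 9 + 7 + 3 + 11 + 8 + 11 + 6 = 92 tokens with no colour reaching 12.
The next token forces some colour to 12, so 92 + 1 = 93.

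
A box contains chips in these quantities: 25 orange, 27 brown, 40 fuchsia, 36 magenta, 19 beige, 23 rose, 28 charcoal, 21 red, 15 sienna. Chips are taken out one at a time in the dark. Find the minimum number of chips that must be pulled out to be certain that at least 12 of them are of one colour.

An adversary could hand out at most 11 chips per colour: 11 + 11 + 11 + 11 + 11 + 11 + 11 + 11 + 11 = 99 chips and still no colour has 12.
By the pigeonhole principle, one more chip lands in a colour already at 11, so 100 draws are enough and 99 are not.

100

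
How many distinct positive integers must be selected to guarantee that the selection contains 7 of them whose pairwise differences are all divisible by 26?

157

Integers whose pairwise differences are multiples of 26 are exactly those sharing a remainder mod 26. The 26 residue classes mod 26 are the pigeonholes.
With 156 integers one could put 6 in each residue class and have no class reach 7.
The 157th integer pushes some class to 7, so 26·6 + 1 = 157.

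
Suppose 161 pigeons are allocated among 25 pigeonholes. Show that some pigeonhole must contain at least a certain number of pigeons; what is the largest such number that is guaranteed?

7

The 25 pigeonholes are the holes and the 161 pigeons are the pigeons.
If every pigeonhole held at most 6 pigeons, the total would be at most 25 × 6 = 150, which is less than 161.
So some pigeonhole holds at least ⌈161/25⌉ = 7 pigeons.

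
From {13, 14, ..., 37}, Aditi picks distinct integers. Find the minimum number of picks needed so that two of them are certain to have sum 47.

A set avoiding the sum 47 can contain at most one of each pair {x, 47−x}, plus the 3 elements whose complement lies outside the range.
The integers 24, …, 37 (14 of them) are such a set: any two sum to at least 24+25 = 49 > 47.
By the pigeonhole principle, any 15th integer completes one of the 11 pairs, so 15 choices force a sum of 47.

15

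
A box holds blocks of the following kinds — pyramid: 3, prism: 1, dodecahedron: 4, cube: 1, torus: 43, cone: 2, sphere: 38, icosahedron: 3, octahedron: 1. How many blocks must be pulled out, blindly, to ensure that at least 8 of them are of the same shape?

The 9 shapes are the holes; the blocks drawn are the pigeons.
To avoid 8 of any one shape, the worst case takes at most 7 of each shape, or every block of a shape that has fewer than 7.
That gives 3 + 1 + 4 + 1 + 7 + 2 + 7 + 3 + 1 = 29 blocks with no shape reaching 8.
The next block forces some shape to 8, so 29 + 1 = 30.

30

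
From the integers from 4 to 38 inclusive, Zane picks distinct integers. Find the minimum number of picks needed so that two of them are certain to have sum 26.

27

Two chosen integers sum to 26 exactly when both halves of some pair {x, 26−x} with 4 ≤ x ≤ 26−x ≤ 22 are chosen — 9 such pairs.
The remaining 17 elements (those with no distinct partner in range) can never complete a 26-sum, so the worst case takes all of them and one from each pair: 17 + 9 = 26.
By the pigeonhole principle, the 27th integer has to be the second member of some pair, so 26 + 1 = 27.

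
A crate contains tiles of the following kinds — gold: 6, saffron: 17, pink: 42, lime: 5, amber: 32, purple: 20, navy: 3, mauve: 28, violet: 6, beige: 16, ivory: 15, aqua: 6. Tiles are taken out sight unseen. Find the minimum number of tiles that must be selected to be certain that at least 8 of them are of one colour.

76

Pigeonhole: the 12 colours are the holes; the tiles drawn are the pigeons.
To avoid 8 of any one colour, the worst case takes at most 7 of each colour, or every tile of a colour that has fewer than 7.
That gives 6 + 7 + 7 + 5 + 7 + 7 + 3 + 7 + 6 + 7 + 7 + 6 = 75 tiles with no colour reaching 8.
The next tile forces some colour to 8, so 75 + 1 = 76.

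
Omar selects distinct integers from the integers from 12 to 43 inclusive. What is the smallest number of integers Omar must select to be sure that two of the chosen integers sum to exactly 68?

24

A set avoiding the sum 68 can contain at most one of each pair {x, 68−x}, plus the 14 elements whose complement lies outside the range or equal to its own complement.
The integers 12, …, 34 (23 of them) are such a set: any two sum to at least 12+13 = 25 and at most 33+34 = 67 < 68.
Any 24th integer completes one of the 9 pairs, so 24 choices force a sum of 68.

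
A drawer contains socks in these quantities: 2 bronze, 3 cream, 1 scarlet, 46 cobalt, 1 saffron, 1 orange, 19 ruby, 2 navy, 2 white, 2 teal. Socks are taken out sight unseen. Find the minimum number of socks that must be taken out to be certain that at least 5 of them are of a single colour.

23

An adversary could hand out at most 4 socks per colour (8 colours run out sooner): 2 + 3 + 1 + 4 + 1 + 1 + 4 + 2 + 2 + 2 = 22 socks and still no colour has 5.
One more sock lands in a colour already at 4, so 23 draws are enough and 22 are not.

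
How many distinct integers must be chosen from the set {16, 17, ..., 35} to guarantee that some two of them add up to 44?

15

Two chosen integers sum to 44 exactly when both halves of some pair {x, 44−x} with 16 ≤ x ≤ 44−x ≤ 28 are chosen — 6 such pairs.
The remaining 8 elements (those with no distinct partner in range) can never complete a 44-sum, so the worst case takes all of them and one from each pair: 8 + 6 = 14.
The 15th integer has to be the second member of some pair, so 14 + 1 = 15.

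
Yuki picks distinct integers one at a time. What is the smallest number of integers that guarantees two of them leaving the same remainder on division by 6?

7

Pigeonhole: the 6 residue classes mod 6 are the pigeonholes.
With 6 integers one could put 1 in each residue class and have no class reach 2.
The 7th integer pushes some class to 2, so 6·1 + 1 = 7.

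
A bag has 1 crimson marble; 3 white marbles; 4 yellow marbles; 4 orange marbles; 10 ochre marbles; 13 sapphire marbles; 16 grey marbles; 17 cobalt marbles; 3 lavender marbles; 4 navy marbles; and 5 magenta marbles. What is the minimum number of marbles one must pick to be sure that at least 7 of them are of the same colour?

49

An adversary could hand out at most 6 marbles per colour (7 colours run out sooner): 1 + 3 + 4 + 4 + 6 + 6 + 6 + 6 + 3 + 4 + 5 = 48 marbles and still no colour has 7.
Pigeonhole: one more marble lands in a colour already at 6, so 49 draws are enough and 48 are not.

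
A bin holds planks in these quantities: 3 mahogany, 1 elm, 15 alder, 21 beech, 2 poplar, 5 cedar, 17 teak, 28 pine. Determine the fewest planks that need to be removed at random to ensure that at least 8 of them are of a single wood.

40

Pigeonhole: put each drawn plank into a box by wood. The largest draw with every box below 8 takes min(count, 7) from each wood; woods with fewer than 7 contribute all they have.
Σ min(cᵢ, 7) = 3 + 1 + 7 + 7 + 2 + 5 + 7 + 7 = 39.
Draw number 39 + 1 = 40 must push one box to 8.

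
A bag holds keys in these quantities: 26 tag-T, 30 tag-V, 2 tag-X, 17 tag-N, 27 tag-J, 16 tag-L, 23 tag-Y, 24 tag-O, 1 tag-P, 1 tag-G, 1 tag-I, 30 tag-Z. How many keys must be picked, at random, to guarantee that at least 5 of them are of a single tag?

An adversary could hand out at most 4 keys per tag (4 tags run out sooner): 4 + 4 + 2 + 4 + 4 + 4 + 4 + 4 + 1 + 1 + 1 + 4 = 37 keys and still no tag has 5.
Pigeonhole: one more key lands in a tag already at 4, so 38 draws are enough and 37 are not.

38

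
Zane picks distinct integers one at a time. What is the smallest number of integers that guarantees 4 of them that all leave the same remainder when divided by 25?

By pigeonhole, the 25 residue classes mod 25 are the pigeonholes.
With 75 integers one could put 3 in each residue class and have no class reach 4.
The 76th integer pushes some class to 4, so 25·3 + 1 = 76.

76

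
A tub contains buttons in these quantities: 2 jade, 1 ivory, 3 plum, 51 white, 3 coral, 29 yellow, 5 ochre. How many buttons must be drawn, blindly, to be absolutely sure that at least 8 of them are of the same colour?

An adversary could hand out at most 7 buttons per colour (5 colours run out sooner): 2 + 1 + 3 + 7 + 3 + 7 + 5 = 28 buttons and still no colour has 8.
By the pigeonhole principle, one more button lands in a colour already at 7, so 29 draws are enough and 28 are not.

29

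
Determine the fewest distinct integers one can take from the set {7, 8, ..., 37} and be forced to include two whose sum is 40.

A set avoiding the sum 40 can contain at most one of each pair {x, 40−x}, plus the 5 elements whose complement lies outside the range or equal to its own complement.
The integers 20, …, 37 (18 of them) are such a set: any two sum to at least 20+21 = 41 > 40.
By pigeonhole, any 19th integer completes one of the 13 pairs, so 19 choices force a sum of 40.

19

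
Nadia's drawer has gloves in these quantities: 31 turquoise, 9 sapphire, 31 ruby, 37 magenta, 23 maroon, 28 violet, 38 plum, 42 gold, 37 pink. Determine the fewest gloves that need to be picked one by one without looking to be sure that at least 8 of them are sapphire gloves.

275

In the worst case for collecting sapphire gloves, every non-sapphire glove comes out first.
There are 31 + 31 + 37 + 23 + 28 + 38 + 42 + 37 = 267 non-sapphire gloves altogether.
After those, each further glove must be sapphire, so 267 + 8 = 275 draws guarantee 8 sapphire gloves.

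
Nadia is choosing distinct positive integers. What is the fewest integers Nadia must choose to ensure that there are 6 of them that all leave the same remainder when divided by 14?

The 14 residue classes mod 14 are the pigeonholes.
With 70 integers one could put 5 in each residue class and have no class reach 6.
The 71st integer pushes some class to 6, so 14·5 + 1 = 71.

71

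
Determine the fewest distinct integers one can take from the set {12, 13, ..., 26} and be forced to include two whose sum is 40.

A set avoiding the sum 40 can contain at most one of each pair {x, 40−x}, plus the 3 elements whose complement lies outside the range or equal to its own complement.
The integers 12, …, 20 (9 of them) are such a set: any two sum to at least 12+13 = 25 and at most 19+20 = 39 < 40.
Pigeonhole: any 10th integer completes one of the 6 pairs, so 10 choices force a sum of 40.

10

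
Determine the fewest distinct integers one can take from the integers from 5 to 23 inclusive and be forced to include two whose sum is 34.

Two chosen integers sum to 34 exactly when both halves of some pair {x, 34−x} with 11 ≤ x ≤ 34−x ≤ 23 are chosen — 6 such pairs.
The remaining 7 elements (those with no distinct partner in range) can never complete a 34-sum, so the worst case takes all of them and one from each pair: 7 + 6 = 13.
By the pigeonhole principle, the 14th integer has to be the second member of some pair, so 13 + 1 = 14.

14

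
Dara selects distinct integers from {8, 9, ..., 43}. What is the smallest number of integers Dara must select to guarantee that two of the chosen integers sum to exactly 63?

Group the elements by complementary pair {x, 63−x}: {20,43}, {21,42}, {22,41}, …, giving 12 two-element pairs and 12 integers whose partner 63−x falls outside [8,43].
By the pigeonhole principle, treating each of those 24 groups as a pigeonhole, one can pick one integer per group — 24 integers — with no two summing to 63.
The 25th integer lands in an occupied pair, forcing a sum of 63.

25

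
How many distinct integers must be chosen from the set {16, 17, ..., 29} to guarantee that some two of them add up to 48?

10

Two chosen integers sum to 48 exactly when both halves of some pair {x, 48−x} with 19 ≤ x ≤ 48−x ≤ 29 are chosen — 5 such pairs.
The remaining 4 elements (those with no distinct partner in range) can never complete a 48-sum, so the worst case takes all of them and one from each pair: 4 + 5 = 9.
By pigeonhole, the 10th integer has to be the second member of some pair, so 9 + 1 = 10.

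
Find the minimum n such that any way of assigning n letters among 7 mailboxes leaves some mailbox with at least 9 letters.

57

With 56 letters one could put exactly 8 in each of the 7 mailboxes, and no mailbox would reach 9.
One more letter must land in a mailbox that already has 8, giving it 9.
So 7 × 8 + 1 = 57 letters are required.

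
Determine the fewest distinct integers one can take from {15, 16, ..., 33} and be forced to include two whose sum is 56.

Group the elements by complementary pair {x, 56−x}: {23,33}, {24,32}, {25,31}, …, giving 5 two-element pairs, the single value 28 (it cannot pair with itself since the integers are distinct), and 8 integers whose partner 56−x falls outside [15,33].
Pigeonhole: treating each of those 14 groups as a pigeonhole, one can pick one integer per group — 14 integers — with no two summing to 56.
The 15th integer lands in an occupied pair, forcing a sum of 56.

15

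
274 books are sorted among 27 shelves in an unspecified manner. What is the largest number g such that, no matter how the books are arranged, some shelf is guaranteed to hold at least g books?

11

The 27 shelves are the holes and the 274 books are the pigeons.
If every shelf held at most 10 books, the total would be at most 27 × 10 = 270, which is less than 274.
So some shelf holds at least ⌈274/27⌉ = 11 books.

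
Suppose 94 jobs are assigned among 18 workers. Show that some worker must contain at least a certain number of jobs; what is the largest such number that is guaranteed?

Pigeonhole: the 18 workers are the holes and the 94 jobs are the pigeons.
If every worker held at most 5 jobs, the total would be at most 18 × 5 = 90, which is less than 94.
So some worker holds at least ⌈94/18⌉ = 6 jobs.

6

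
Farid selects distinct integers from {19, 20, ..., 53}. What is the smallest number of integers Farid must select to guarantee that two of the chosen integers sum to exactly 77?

A set avoiding the sum 77 can contain at most one of each pair {x, 77−x}, plus the 5 elements whose complement lies outside the range.
The integers 19, …, 38 (20 of them) are such a set: any two sum to at least 19+20 = 39 and at most 37+38 = 75 < 77.
Any 21st integer completes one of the 15 pairs, so 21 choices force a sum of 77.

21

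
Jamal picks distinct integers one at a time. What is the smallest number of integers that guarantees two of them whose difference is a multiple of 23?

24

Integers whose pairwise differences are multiples of 23 are exactly those sharing a remainder mod 23. By the pigeonhole principle, the 23 residue classes mod 23 are the pigeonholes.
With 23 integers one could put 1 in each residue class and have no class reach 2.
The 24th integer pushes some class to 2, so 23·1 + 1 = 24.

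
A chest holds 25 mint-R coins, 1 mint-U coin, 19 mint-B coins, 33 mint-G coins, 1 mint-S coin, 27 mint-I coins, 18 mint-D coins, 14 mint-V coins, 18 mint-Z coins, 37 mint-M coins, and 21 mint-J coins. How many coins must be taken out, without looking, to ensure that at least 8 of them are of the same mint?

66

An adversary could hand out at most 7 coins per mint (mint-U, mint-S run out sooner): 7 + 1 + 7 + 7 + 1 + 7 + 7 + 7 + 7 + 7 + 7 = 65 coins and still no mint has 8.
One more coin lands in a mint already at 7, so 66 draws are enough and 65 are not.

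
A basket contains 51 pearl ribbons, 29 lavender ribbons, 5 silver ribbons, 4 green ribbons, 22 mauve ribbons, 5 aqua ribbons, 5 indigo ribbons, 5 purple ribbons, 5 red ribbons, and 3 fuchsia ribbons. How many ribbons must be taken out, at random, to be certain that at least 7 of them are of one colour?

51

By the pigeonhole principle, put each drawn ribbon into a box by colour. The largest draw with every box below 7 takes min(count, 6) from each colour; colours with fewer than 6 contribute all they have.
Σ min(cᵢ, 6) = 6 + 6 + 5 + 4 + 6 + 5 + 5 + 5 + 5 + 3 = 50.
Draw number 50 + 1 = 51 must push one box to 7.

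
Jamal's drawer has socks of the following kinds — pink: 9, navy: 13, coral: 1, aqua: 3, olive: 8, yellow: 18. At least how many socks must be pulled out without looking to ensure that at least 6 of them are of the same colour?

25

Put each drawn sock into a box by colour. The largest draw with every box below 6 takes min(count, 5) from each colour; colours with fewer than 5 contribute all they have.
Σ min(cᵢ, 5) = 5 + 5 + 1 + 3 + 5 + 5 = 24.
Draw number 24 + 1 = 25 must push one box to 6.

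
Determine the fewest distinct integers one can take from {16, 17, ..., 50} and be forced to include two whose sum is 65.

19

A set avoiding the sum 65 can contain at most one of each pair {x, 65−x}, plus the 1 element whose complement lies outside the range.
The integers 33, …, 50 (18 of them) are such a set: any two sum to at least 33+34 = 67 > 65.
Any 19th integer completes one of the 17 pairs, so 19 choices force a sum of 65.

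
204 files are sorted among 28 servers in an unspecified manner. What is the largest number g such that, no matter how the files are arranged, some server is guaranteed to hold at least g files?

The 28 servers are the holes and the 204 files are the pigeons.
If every server held at most 7 files, the total would be at most 28 × 7 = 196, which is less than 204.
So some server holds at least ⌈204/28⌉ = 8 files.

8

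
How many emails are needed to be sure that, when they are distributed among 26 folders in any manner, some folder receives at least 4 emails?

With 78 emails one could put exactly 3 in each of the 26 folders, and no folder would reach 4.
One more email must land in a folder that already has 3, giving it 4.
So 26 × 3 + 1 = 79 emails are required.

79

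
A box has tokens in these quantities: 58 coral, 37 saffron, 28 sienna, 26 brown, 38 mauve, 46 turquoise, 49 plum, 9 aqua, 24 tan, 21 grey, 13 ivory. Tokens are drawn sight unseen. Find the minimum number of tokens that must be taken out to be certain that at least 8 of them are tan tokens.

333

In the worst case for collecting tan tokens, every non-tan token comes out first.
There are 58 + 37 + 28 + 26 + 38 + 46 + 49 + 9 + 21 + 13 = 325 non-tan tokens altogether.
After those, each further token must be tan, so 325 + 8 = 333 draws guarantee 8 tan tokens.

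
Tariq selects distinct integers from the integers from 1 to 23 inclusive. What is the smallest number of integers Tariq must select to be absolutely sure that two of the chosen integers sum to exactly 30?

16

Two chosen integers sum to 30 exactly when both halves of some pair {x, 30−x} with 7 ≤ x ≤ 30−x ≤ 23 are chosen — 8 such pairs.
The remaining 7 elements (those with no distinct partner in range) can never complete a 30-sum, so the worst case takes all of them and one from each pair: 7 + 8 = 15.
The 16th integer has to be the second member of some pair, so 15 + 1 = 16.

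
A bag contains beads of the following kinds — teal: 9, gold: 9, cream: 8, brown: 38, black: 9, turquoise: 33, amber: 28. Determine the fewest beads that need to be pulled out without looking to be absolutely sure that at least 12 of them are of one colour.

69

Put each drawn bead into a box by colour. The largest draw with every box below 12 takes min(count, 11) from each colour; colours with fewer than 11 contribute all they have.
Σ min(cᵢ, 11) = 9 + 9 + 8 + 11 + 9 + 11 + 11 = 68.
Draw number 68 + 1 = 69 must push one box to 12.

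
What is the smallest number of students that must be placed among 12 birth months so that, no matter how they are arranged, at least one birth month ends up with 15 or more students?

169

With 168 students one could put exactly 14 in each of the 12 birth months, and no birth month would reach 15.
Pigeonhole: one more student must land in a birth month that already has 14, giving it 15.
So 12 × 14 + 1 = 169 students are required.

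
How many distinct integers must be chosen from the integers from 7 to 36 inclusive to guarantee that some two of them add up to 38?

19

A set avoiding the sum 38 can contain at most one of each pair {x, 38−x}, plus the 6 elements whose complement lies outside the range or equal to its own complement.
The integers 19, …, 36 (18 of them) are such a set: any two sum to at least 19+20 = 39 > 38.
Any 19th integer completes one of the 12 pairs, so 19 choices force a sum of 38.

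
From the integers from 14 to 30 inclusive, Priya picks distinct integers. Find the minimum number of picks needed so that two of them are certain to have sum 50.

13

Two chosen integers sum to 50 exactly when both halves of some pair {x, 50−x} with 20 ≤ x ≤ 50−x ≤ 30 are chosen — 5 such pairs.
The remaining 7 elements (those with no distinct partner in range) can never complete a 50-sum, so the worst case takes all of them and one from each pair: 7 + 5 = 12.
By pigeonhole, the 13th integer has to be the second member of some pair, so 12 + 1 = 13.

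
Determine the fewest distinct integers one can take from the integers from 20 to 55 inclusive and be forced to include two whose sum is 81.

22

Two chosen integers sum to 81 exactly when both halves of some pair {x, 81−x} with 26 ≤ x ≤ 81−x ≤ 55 are chosen — 15 such pairs.
The remaining 6 elements (those with no distinct partner in range) can never complete a 81-sum, so the worst case takes all of them and one from each pair: 6 + 15 = 21.
The 22nd integer has to be the second member of some pair, so 21 + 1 = 22.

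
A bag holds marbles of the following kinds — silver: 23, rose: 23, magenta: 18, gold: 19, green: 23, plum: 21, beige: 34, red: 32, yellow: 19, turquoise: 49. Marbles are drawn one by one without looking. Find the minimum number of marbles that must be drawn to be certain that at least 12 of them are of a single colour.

By the pigeonhole principle, put each drawn marble into a box by colour. The largest draw with every box below 12 takes min(count, 11) from each colour.
Σ min(cᵢ, 11) = 11 + 11 + 11 + 11 + 11 + 11 + 11 + 11 + 11 + 11 = 110.
Draw number 110 + 1 = 111 must push one box to 12.

111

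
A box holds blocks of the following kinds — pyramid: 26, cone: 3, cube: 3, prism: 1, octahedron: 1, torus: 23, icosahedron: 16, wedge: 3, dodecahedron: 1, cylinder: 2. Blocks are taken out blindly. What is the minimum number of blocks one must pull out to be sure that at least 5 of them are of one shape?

An adversary could hand out at most 4 blocks per shape (7 shapes run out sooner): 4 + 3 + 3 + 1 + 1 + 4 + 4 + 3 + 1 + 2 = 26 blocks and still no shape has 5.
Pigeonhole: one more block lands in a shape already at 4, so 27 draws are enough and 26 are not.

27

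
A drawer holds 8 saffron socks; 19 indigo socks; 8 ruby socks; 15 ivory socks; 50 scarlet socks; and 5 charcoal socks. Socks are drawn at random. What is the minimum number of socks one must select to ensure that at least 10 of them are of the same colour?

By pigeonhole, the 6 colours are the holes; the socks drawn are the pigeons.
To avoid 10 of any one colour, the worst case takes at most 9 of each colour, or every sock of a colour that has fewer than 9.
That gives 8 + 9 + 8 + 9 + 9 + 5 = 48 socks with no colour reaching 10.
The next sock forces some colour to 10, so 48 + 1 = 49.

49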